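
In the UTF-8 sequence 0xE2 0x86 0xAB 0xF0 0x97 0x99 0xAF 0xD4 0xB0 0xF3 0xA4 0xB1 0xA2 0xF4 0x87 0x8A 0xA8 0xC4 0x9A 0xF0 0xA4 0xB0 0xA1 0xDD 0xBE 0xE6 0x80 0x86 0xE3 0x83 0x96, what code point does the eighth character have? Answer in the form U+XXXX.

U+077E

Offset 0: leading byte 0xE2 = 11100010 → 3-byte char #1 = E2 86 AB.
Offset 3: leading byte 0xF0 = 11110000 → 4-byte char #2 = F0 97 99 AF.
Offset 7: leading byte 0xD4 = 11010100 → 2-byte char #3 = D4 B0.
Offset 9: leading byte 0xF3 = 11110011 → 4-byte char #4 = F3 A4 B1 A2.
Offset 13: leading byte 0xF4 = 11110100 → 4-byte char #5 = F4 87 8A A8.
Offset 17: leading byte 0xC4 = 11000100 → 2-byte char #6 = C4 9A.
Offset 19: leading byte 0xF0 = 11110000 → 4-byte char #7 = F0 A4 B0 A1.
Offset 23: leading byte 0xDD = 11011101 → 2-byte char #8 = DD BE.
Leading byte 0xDD = 11011101 matches 110xxxxx → 2-byte sequence.
Byte 1: 0xDD = 11011101, payload 11101 (5 bits).
Byte 2: 0xBE = 10111110 (10xxxxxx ✓), payload 111110.
Concatenate: 11101111110 = 0x77E (11 bits → U+077E).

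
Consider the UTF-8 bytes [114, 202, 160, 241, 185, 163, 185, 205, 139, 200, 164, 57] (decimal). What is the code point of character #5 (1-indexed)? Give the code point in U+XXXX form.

U+0224

Offset 0: leading byte 0x72 = 01110010 → 1-byte char #1 = 72.
Offset 1: leading byte 0xCA = 11001010 → 2-byte char #2 = CA A0.
Offset 3: leading byte 0xF1 = 11110001 → 4-byte char #3 = F1 B9 A3 B9.
Offset 7: leading byte 0xCD = 11001101 → 2-byte char #4 = CD 8B.
Offset 9: leading byte 0xC8 = 11001000 → 2-byte char #5 = C8 A4.
Leading byte 0xC8 = 11001000 matches 110xxxxx → 2-byte sequence.
Byte 1: 0xC8 = 11001000, payload 01000 (5 bits).
Byte 2: 0xA4 = 10100100 (10xxxxxx ✓), payload 100100.
Concatenate: 01000100100 = 0x224 (11 bits → U+0224).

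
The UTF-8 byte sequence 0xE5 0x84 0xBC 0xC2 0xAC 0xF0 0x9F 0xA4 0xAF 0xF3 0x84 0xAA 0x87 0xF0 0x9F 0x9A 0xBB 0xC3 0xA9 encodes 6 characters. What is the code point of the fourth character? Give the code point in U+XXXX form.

U+C4A87

Offset 0: leading byte 0xE5 = 11100101 → 3-byte char #1 = E5 84 BC.
Offset 3: leading byte 0xC2 = 11000010 → 2-byte char #2 = C2 AC.
Offset 5: leading byte 0xF0 = 11110000 → 4-byte char #3 = F0 9F A4 AF.
Offset 9: leading byte 0xF3 = 11110011 → 4-byte char #4 = F3 84 AA 87.
Leading byte 0xF3 = 11110011 matches 11110xxx → 4-byte sequence.
Byte 1: 0xF3 = 11110011, payload 011 (3 bits).
Byte 2: 0x84 = 10000100 (10xxxxxx ✓), payload 000100.
Byte 3: 0xAA = 10101010 (10xxxxxx ✓), payload 101010.
Byte 4: 0x87 = 10000111 (10xxxxxx ✓), payload 000111.
Concatenate: 011000100101010000111 = 0xC4A87 (21 bits → U+C4A87).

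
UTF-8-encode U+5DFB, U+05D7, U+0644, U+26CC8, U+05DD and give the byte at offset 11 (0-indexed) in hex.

U+5DFB → 3-byte form E5 B7 BB at offsets 0–2.
U+05D7 → 2-byte form D7 97 at offsets 3–4.
U+0644 → 2-byte form D9 84 at offsets 5–6.
U+26CC8 → 4-byte form F0 A6 B3 88 at offsets 7–10.
U+05DD → 2-byte form D7 9D at offsets 11–12.
Offset 11 falls in char 5's range; it's byte 1 of D7 9D = 0xD7.

0xD7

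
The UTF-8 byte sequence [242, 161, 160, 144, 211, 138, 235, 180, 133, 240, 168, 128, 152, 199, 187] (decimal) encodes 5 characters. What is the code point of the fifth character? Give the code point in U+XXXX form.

U+01FB

Offset 0: leading byte 0xF2 = 11110010 → 4-byte char #1 = F2 A1 A0 90.
Offset 4: leading byte 0xD3 = 11010011 → 2-byte char #2 = D3 8A.
Offset 6: leading byte 0xEB = 11101011 → 3-byte char #3 = EB B4 85.
Offset 9: leading byte 0xF0 = 11110000 → 4-byte char #4 = F0 A8 80 98.
Offset 13: leading byte 0xC7 = 11000111 → 2-byte char #5 = C7 BB.
Leading byte 0xC7 = 11000111 matches 110xxxxx → 2-byte sequence.
Byte 1: 0xC7 = 11000111, payload 00111 (5 bits).
Byte 2: 0xBB = 10111011 (10xxxxxx ✓), payload 111011.
Concatenate: 00111111011 = 0x1FB (11 bits → U+01FB).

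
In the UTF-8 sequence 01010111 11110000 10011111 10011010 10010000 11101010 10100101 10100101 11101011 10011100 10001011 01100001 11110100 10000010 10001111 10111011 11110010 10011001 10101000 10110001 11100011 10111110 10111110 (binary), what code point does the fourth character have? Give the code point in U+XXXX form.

Offset 0: leading byte 0x57 = 01010111 → 1-byte char #1 = 57.
Offset 1: leading byte 0xF0 = 11110000 → 4-byte char #2 = F0 9F 9A 90.
Offset 5: leading byte 0xEA = 11101010 → 3-byte char #3 = EA A5 A5.
Offset 8: leading byte 0xEB = 11101011 → 3-byte char #4 = EB 9C 8B.
Leading byte 0xEB = 11101011 matches 1110xxxx → 3-byte sequence.
Byte 1: 0xEB = 11101011, payload 1011 (4 bits).
Byte 2: 0x9C = 10011100 (10xxxxxx ✓), payload 011100.
Byte 3: 0x8B = 10001011 (10xxxxxx ✓), payload 001011.
Concatenate: 1011011100001011 = 0xB70B (16 bits → U+B70B).

U+B70B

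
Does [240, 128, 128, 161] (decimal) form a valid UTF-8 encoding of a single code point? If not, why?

invalid (overlong encoding)

Leading byte 0xF0 = 11110000 → 4-byte form.
Continuation bytes all match 10xxxxxx. Payload decodes to 0x21.
But 0x21 < 0x10000, the minimum for a 4-byte sequence — this is an overlong encoding.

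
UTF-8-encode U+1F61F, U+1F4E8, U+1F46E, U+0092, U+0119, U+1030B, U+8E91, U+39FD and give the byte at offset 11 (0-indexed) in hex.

0xAE

U+1F61F → 4-byte form F0 9F 98 9F at offsets 0–3.
U+1F4E8 → 4-byte form F0 9F 93 A8 at offsets 4–7.
U+1F46E → 4-byte form F0 9F 91 AE at offsets 8–11.
Offset 11 falls in char 3's range; it's byte 4 of F0 9F 91 AE = 0xAE.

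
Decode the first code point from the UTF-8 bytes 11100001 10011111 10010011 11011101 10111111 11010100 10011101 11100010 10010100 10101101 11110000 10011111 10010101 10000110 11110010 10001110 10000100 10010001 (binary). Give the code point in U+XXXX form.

Offset 0: leading byte 0xE1 = 11100001 → 3-byte char #1 = E1 9F 93.
Leading byte 0xE1 = 11100001 matches 1110xxxx → 3-byte sequence.
Byte 1: 0xE1 = 11100001, payload 0001 (4 bits).
Byte 2: 0x9F = 10011111 (10xxxxxx ✓), payload 011111.
Byte 3: 0x93 = 10010011 (10xxxxxx ✓), payload 010011.
Concatenate: 0001011111010011 = 0x17D3 (16 bits → U+17D3).

U+17D3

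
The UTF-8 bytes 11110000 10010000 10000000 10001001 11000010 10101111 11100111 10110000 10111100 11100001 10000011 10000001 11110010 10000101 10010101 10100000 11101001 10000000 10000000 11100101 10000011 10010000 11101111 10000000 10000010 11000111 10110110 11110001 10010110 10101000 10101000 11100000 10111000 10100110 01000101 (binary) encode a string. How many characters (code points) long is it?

Byte at offset 0: 0xF0 = 11110000 → 4-byte char (#1). Advance 4.
Byte at offset 4: 0xC2 = 11000010 → 2-byte char (#2). Advance 2.
Byte at offset 6: 0xE7 = 11100111 → 3-byte char (#3). Advance 3.
Byte at offset 9: 0xE1 = 11100001 → 3-byte char (#4). Advance 3.
Byte at offset 12: 0xF2 = 11110010 → 4-byte char (#5). Advance 4.
Byte at offset 16: 0xE9 = 11101001 → 3-byte char (#6). Advance 3.
Byte at offset 19: 0xE5 = 11100101 → 3-byte char (#7). Advance 3.
Byte at offset 22: 0xEF = 11101111 → 3-byte char (#8). Advance 3.
Byte at offset 25: 0xC7 = 11000111 → 2-byte char (#9). Advance 2.
Byte at offset 27: 0xF1 = 11110001 → 4-byte char (#10). Advance 4.
Byte at offset 31: 0xE0 = 11100000 → 3-byte char (#11). Advance 3.
Byte at offset 34: 0x45 = 01000101 → 1-byte char (#12). Advance 1.
Reached end at offset 35 after 12 code points.

12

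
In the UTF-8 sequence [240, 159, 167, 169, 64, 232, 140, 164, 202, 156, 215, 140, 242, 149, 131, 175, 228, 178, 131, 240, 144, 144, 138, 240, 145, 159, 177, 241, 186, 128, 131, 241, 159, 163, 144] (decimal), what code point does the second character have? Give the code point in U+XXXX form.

U+0040

Offset 0: leading byte 0xF0 = 11110000 → 4-byte char #1 = F0 9F A7 A9.
Offset 4: leading byte 0x40 = 01000000 → 1-byte char #2 = 40.
Leading byte 0x40 = 01000000 matches 0xxxxxxx → 1-byte sequence.
Byte 1: 0x40 = 01000000, payload 1000000 (7 bits).
Concatenate: 1000000 = 0x40 (7 bits → U+0040).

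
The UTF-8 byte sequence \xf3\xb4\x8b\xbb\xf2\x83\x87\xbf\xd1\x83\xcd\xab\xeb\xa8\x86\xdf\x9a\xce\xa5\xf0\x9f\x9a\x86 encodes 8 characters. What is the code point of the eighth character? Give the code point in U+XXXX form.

Offset 0: leading byte 0xF3 = 11110011 → 4-byte char #1 = F3 B4 8B BB.
Offset 4: leading byte 0xF2 = 11110010 → 4-byte char #2 = F2 83 87 BF.
Offset 8: leading byte 0xD1 = 11010001 → 2-byte char #3 = D1 83.
Offset 10: leading byte 0xCD = 11001101 → 2-byte char #4 = CD AB.
Offset 12: leading byte 0xEB = 11101011 → 3-byte char #5 = EB A8 86.
Offset 15: leading byte 0xDF = 11011111 → 2-byte char #6 = DF 9A.
Offset 17: leading byte 0xCE = 11001110 → 2-byte char #7 = CE A5.
Offset 19: leading byte 0xF0 = 11110000 → 4-byte char #8 = F0 9F 9A 86.
Leading byte 0xF0 = 11110000 matches 11110xxx → 4-byte sequence.
Byte 1: 0xF0 = 11110000, payload 000 (3 bits).
Byte 2: 0x9F = 10011111 (10xxxxxx ✓), payload 011111.
Byte 3: 0x9A = 10011010 (10xxxxxx ✓), payload 011010.
Byte 4: 0x86 = 10000110 (10xxxxxx ✓), payload 000110.
Concatenate: 000011111011010000110 = 0x1F686 (21 bits → U+1F686).

U+1F686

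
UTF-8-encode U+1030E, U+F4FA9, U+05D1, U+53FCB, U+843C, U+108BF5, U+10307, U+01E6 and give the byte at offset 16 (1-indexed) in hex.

1-indexed offset 16 is 0-indexed offset 15.
U+1030E → 4-byte form F0 90 8C 8E at offsets 0–3.
U+F4FA9 → 4-byte form F3 B4 BE A9 at offsets 4–7.
U+05D1 → 2-byte form D7 91 at offsets 8–9.
U+53FCB → 4-byte form F1 93 BF 8B at offsets 10–13.
U+843C → 3-byte form E8 90 BC at offsets 14–16.
Offset 15 falls in char 5's range; it's byte 2 of E8 90 BC = 0x90.

0x90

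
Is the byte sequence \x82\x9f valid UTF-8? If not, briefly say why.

invalid (continuation byte with no leading byte)

Byte 0x82 = 10000010 has the form 10xxxxxx — a continuation byte — but there is no preceding leading byte.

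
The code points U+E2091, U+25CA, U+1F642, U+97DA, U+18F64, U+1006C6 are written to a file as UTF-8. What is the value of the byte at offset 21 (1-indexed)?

1-indexed offset 21 is 0-indexed offset 20.
U+E2091 → 4-byte form F3 A2 82 91 at offsets 0–3.
U+25CA → 3-byte form E2 97 8A at offsets 4–6.
U+1F642 → 4-byte form F0 9F 99 82 at offsets 7–10.
U+97DA → 3-byte form E9 9F 9A at offsets 11–13.
U+18F64 → 4-byte form F0 98 BD A4 at offsets 14–17.
U+1006C6 → 4-byte form F4 80 9B 86 at offsets 18–21.
Offset 20 falls in char 6's range; it's byte 3 of F4 80 9B 86 = 0x9B.

0x9B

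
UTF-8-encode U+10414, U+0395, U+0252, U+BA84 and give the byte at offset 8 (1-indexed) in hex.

0x92

1-indexed offset 8 is 0-indexed offset 7.
U+10414 → 4-byte form F0 90 90 94 at offsets 0–3.
U+0395 → 2-byte form CE 95 at offsets 4–5.
U+0252 → 2-byte form C9 92 at offsets 6–7.
Offset 7 falls in char 3's range; it's byte 2 of C9 92 = 0x92.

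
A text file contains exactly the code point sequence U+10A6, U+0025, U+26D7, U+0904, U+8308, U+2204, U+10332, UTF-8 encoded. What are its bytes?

U+10A6: 3-byte form → E1 82 A6.
U+0025: 1-byte form → 25.
U+26D7: 3-byte form → E2 9B 97.
U+0904: 3-byte form → E0 A4 84.
U+8308: 3-byte form → E8 8C 88.
U+2204: 3-byte form → E2 88 84.
U+10332: 4-byte form → F0 90 8C B2.
Concatenated (20 bytes): E1 82 A6 25 E2 9B 97 E0 A4 84 E8 8C 88 E2 88 84 F0 90 8C B2.

E1 82 A6 25 E2 9B 97 E0 A4 84 E8 8C 88 E2 88 84 F0 90 8C B2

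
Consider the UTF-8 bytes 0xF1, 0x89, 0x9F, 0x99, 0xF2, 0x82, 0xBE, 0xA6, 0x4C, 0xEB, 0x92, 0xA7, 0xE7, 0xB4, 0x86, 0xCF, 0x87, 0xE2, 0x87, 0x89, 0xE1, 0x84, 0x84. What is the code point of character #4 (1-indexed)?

Offset 0: leading byte 0xF1 = 11110001 → 4-byte char #1 = F1 89 9F 99.
Offset 4: leading byte 0xF2 = 11110010 → 4-byte char #2 = F2 82 BE A6.
Offset 8: leading byte 0x4C = 01001100 → 1-byte char #3 = 4C.
Offset 9: leading byte 0xEB = 11101011 → 3-byte char #4 = EB 92 A7.
Leading byte 0xEB = 11101011 matches 1110xxxx → 3-byte sequence.
Byte 1: 0xEB = 11101011, payload 1011 (4 bits).
Byte 2: 0x92 = 10010010 (10xxxxxx ✓), payload 010010.
Byte 3: 0xA7 = 10100111 (10xxxxxx ✓), payload 100111.
Concatenate: 1011010010100111 = 0xB4A7 (16 bits → U+B4A7).

U+B4A7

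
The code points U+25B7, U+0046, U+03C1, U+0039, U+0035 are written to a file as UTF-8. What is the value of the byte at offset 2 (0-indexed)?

0xB7

U+25B7 → 3-byte form E2 96 B7 at offsets 0–2.
Offset 2 falls in char 1's range; it's byte 3 of E2 96 B7 = 0xB7.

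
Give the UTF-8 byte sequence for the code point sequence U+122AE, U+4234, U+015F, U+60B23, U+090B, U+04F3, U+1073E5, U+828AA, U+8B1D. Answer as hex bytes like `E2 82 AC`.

U+122AE: 4-byte form → F0 92 8A AE.
U+4234: 3-byte form → E4 88 B4.
U+015F: 2-byte form → C5 9F.
U+60B23: 4-byte form → F1 A0 AC A3.
U+090B: 3-byte form → E0 A4 8B.
U+04F3: 2-byte form → D3 B3.
U+1073E5: 4-byte form → F4 87 8F A5.
U+828AA: 4-byte form → F2 82 A2 AA.
U+8B1D: 3-byte form → E8 AC 9D.
Concatenated (29 bytes): F0 92 8A AE E4 88 B4 C5 9F F1 A0 AC A3 E0 A4 8B D3 B3 F4 87 8F A5 F2 82 A2 AA E8 AC 9D.

F0 92 8A AE E4 88 B4 C5 9F F1 A0 AC A3 E0 A4 8B D3 B3 F4 87 8F A5 F2 82 A2 AA E8 AC 9D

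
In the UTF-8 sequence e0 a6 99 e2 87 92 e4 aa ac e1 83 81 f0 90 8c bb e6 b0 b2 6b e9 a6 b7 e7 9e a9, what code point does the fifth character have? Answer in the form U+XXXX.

Offset 0: leading byte 0xE0 = 11100000 → 3-byte char #1 = E0 A6 99.
Offset 3: leading byte 0xE2 = 11100010 → 3-byte char #2 = E2 87 92.
Offset 6: leading byte 0xE4 = 11100100 → 3-byte char #3 = E4 AA AC.
Offset 9: leading byte 0xE1 = 11100001 → 3-byte char #4 = E1 83 81.
Offset 12: leading byte 0xF0 = 11110000 → 4-byte char #5 = F0 90 8C BB.
Leading byte 0xF0 = 11110000 matches 11110xxx → 4-byte sequence.
Byte 1: 0xF0 = 11110000, payload 000 (3 bits).
Byte 2: 0x90 = 10010000 (10xxxxxx ✓), payload 010000.
Byte 3: 0x8C = 10001100 (10xxxxxx ✓), payload 001100.
Byte 4: 0xBB = 10111011 (10xxxxxx ✓), payload 111011.
Concatenate: 000010000001100111011 = 0x1033B (21 bits → U+1033B).

U+1033B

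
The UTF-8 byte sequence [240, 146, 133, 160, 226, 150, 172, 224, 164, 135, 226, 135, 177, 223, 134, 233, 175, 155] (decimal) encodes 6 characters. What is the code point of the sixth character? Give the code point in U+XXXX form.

Offset 0: leading byte 0xF0 = 11110000 → 4-byte char #1 = F0 92 85 A0.
Offset 4: leading byte 0xE2 = 11100010 → 3-byte char #2 = E2 96 AC.
Offset 7: leading byte 0xE0 = 11100000 → 3-byte char #3 = E0 A4 87.
Offset 10: leading byte 0xE2 = 11100010 → 3-byte char #4 = E2 87 B1.
Offset 13: leading byte 0xDF = 11011111 → 2-byte char #5 = DF 86.
Offset 15: leading byte 0xE9 = 11101001 → 3-byte char #6 = E9 AF 9B.
Leading byte 0xE9 = 11101001 matches 1110xxxx → 3-byte sequence.
Byte 1: 0xE9 = 11101001, payload 1001 (4 bits).
Byte 2: 0xAF = 10101111 (10xxxxxx ✓), payload 101111.
Byte 3: 0x9B = 10011011 (10xxxxxx ✓), payload 011011.
Concatenate: 1001101111011011 = 0x9BDB (16 bits → U+9BDB).

U+9BDB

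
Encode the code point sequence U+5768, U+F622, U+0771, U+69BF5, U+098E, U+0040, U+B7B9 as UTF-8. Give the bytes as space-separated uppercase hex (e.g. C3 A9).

E5 9D A8 EF 98 A2 DD B1 F1 A9 AF B5 E0 A6 8E 40 EB 9E B9

U+5768: 3-byte form → E5 9D A8.
U+F622: 3-byte form → EF 98 A2.
U+0771: 2-byte form → DD B1.
U+69BF5: 4-byte form → F1 A9 AF B5.
U+098E: 3-byte form → E0 A6 8E.
U+0040: 1-byte form → 40.
U+B7B9: 3-byte form → EB 9E B9.
Concatenated (19 bytes): E5 9D A8 EF 98 A2 DD B1 F1 A9 AF B5 E0 A6 8E 40 EB 9E B9.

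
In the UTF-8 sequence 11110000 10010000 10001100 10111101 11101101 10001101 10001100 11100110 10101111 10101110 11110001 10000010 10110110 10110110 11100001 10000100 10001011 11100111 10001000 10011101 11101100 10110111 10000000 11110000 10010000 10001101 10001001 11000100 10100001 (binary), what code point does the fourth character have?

Offset 0: leading byte 0xF0 = 11110000 → 4-byte char #1 = F0 90 8C BD.
Offset 4: leading byte 0xED = 11101101 → 3-byte char #2 = ED 8D 8C.
Offset 7: leading byte 0xE6 = 11100110 → 3-byte char #3 = E6 AF AE.
Offset 10: leading byte 0xF1 = 11110001 → 4-byte char #4 = F1 82 B6 B6.
Leading byte 0xF1 = 11110001 matches 11110xxx → 4-byte sequence.
Byte 1: 0xF1 = 11110001, payload 001 (3 bits).
Byte 2: 0x82 = 10000010 (10xxxxxx ✓), payload 000010.
Byte 3: 0xB6 = 10110110 (10xxxxxx ✓), payload 110110.
Byte 4: 0xB6 = 10110110 (10xxxxxx ✓), payload 110110.
Concatenate: 001000010110110110110 = 0x42DB6 (21 bits → U+42DB6).

U+42DB6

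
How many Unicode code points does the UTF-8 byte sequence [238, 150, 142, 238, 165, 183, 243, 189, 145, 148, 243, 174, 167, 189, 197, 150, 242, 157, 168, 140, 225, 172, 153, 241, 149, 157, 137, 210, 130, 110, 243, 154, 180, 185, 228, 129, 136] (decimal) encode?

Byte at offset 0: 0xEE = 11101110 → 3-byte char (#1). Advance 3.
Byte at offset 3: 0xEE = 11101110 → 3-byte char (#2). Advance 3.
Byte at offset 6: 0xF3 = 11110011 → 4-byte char (#3). Advance 4.
Byte at offset 10: 0xF3 = 11110011 → 4-byte char (#4). Advance 4.
Byte at offset 14: 0xC5 = 11000101 → 2-byte char (#5). Advance 2.
Byte at offset 16: 0xF2 = 11110010 → 4-byte char (#6). Advance 4.
Byte at offset 20: 0xE1 = 11100001 → 3-byte char (#7). Advance 3.
Byte at offset 23: 0xF1 = 11110001 → 4-byte char (#8). Advance 4.
Byte at offset 27: 0xD2 = 11010010 → 2-byte char (#9). Advance 2.
Byte at offset 29: 0x6E = 01101110 → 1-byte char (#10). Advance 1.
Byte at offset 30: 0xF3 = 11110011 → 4-byte char (#11). Advance 4.
Byte at offset 34: 0xE4 = 11100100 → 3-byte char (#12). Advance 3.
Reached end at offset 37 after 12 code points.

12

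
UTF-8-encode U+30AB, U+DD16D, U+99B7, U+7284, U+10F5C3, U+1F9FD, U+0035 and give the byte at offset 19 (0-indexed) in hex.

0xA7

U+30AB → 3-byte form E3 82 AB at offsets 0–2.
U+DD16D → 4-byte form F3 9D 85 AD at offsets 3–6.
U+99B7 → 3-byte form E9 A6 B7 at offsets 7–9.
U+7284 → 3-byte form E7 8A 84 at offsets 10–12.
U+10F5C3 → 4-byte form F4 8F 97 83 at offsets 13–16.
U+1F9FD → 4-byte form F0 9F A7 BD at offsets 17–20.
Offset 19 falls in char 6's range; it's byte 3 of F0 9F A7 BD = 0xA7.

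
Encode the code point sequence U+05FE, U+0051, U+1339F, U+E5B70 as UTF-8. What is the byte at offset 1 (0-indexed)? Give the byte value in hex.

U+05FE → 2-byte form D7 BE at offsets 0–1.
Offset 1 falls in char 1's range; it's byte 2 of D7 BE = 0xBE.

0xBE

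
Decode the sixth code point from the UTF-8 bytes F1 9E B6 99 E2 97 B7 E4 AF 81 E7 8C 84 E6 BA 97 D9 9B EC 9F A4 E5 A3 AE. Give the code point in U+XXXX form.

U+065B

Offset 0: leading byte 0xF1 = 11110001 → 4-byte char #1 = F1 9E B6 99.
Offset 4: leading byte 0xE2 = 11100010 → 3-byte char #2 = E2 97 B7.
Offset 7: leading byte 0xE4 = 11100100 → 3-byte char #3 = E4 AF 81.
Offset 10: leading byte 0xE7 = 11100111 → 3-byte char #4 = E7 8C 84.
Offset 13: leading byte 0xE6 = 11100110 → 3-byte char #5 = E6 BA 97.
Offset 16: leading byte 0xD9 = 11011001 → 2-byte char #6 = D9 9B.
Leading byte 0xD9 = 11011001 matches 110xxxxx → 2-byte sequence.
Byte 1: 0xD9 = 11011001, payload 11001 (5 bits).
Byte 2: 0x9B = 10011011 (10xxxxxx ✓), payload 011011.
Concatenate: 11001011011 = 0x65B (11 bits → U+065B).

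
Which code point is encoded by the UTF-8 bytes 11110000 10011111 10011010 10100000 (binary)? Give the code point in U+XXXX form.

Leading byte 0xF0 = 11110000 matches 11110xxx → 4-byte sequence.
Byte 1: 0xF0 = 11110000, payload 000 (3 bits).
Byte 2: 0x9F = 10011111 (10xxxxxx ✓), payload 011111.
Byte 3: 0x9A = 10011010 (10xxxxxx ✓), payload 011010.
Byte 4: 0xA0 = 10100000 (10xxxxxx ✓), payload 100000.
Concatenate: 000011111011010100000 = 0x1F6A0 (21 bits → U+1F6A0).

U+1F6A0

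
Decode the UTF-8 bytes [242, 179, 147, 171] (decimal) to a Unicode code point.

Leading byte 0xF2 = 11110010 matches 11110xxx → 4-byte sequence.
Byte 1: 0xF2 = 11110010, payload 010 (3 bits).
Byte 2: 0xB3 = 10110011 (10xxxxxx ✓), payload 110011.
Byte 3: 0x93 = 10010011 (10xxxxxx ✓), payload 010011.
Byte 4: 0xAB = 10101011 (10xxxxxx ✓), payload 101011.
Concatenate: 010110011010011101011 = 0xB34EB (21 bits → U+B34EB).

U+B34EB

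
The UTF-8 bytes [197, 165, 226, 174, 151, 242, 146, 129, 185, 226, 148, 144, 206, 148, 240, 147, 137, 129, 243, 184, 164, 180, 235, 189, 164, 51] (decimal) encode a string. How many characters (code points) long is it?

9

Byte at offset 0: 0xC5 = 11000101 → 2-byte char (#1). Advance 2.
Byte at offset 2: 0xE2 = 11100010 → 3-byte char (#2). Advance 3.
Byte at offset 5: 0xF2 = 11110010 → 4-byte char (#3). Advance 4.
Byte at offset 9: 0xE2 = 11100010 → 3-byte char (#4). Advance 3.
Byte at offset 12: 0xCE = 11001110 → 2-byte char (#5). Advance 2.
Byte at offset 14: 0xF0 = 11110000 → 4-byte char (#6). Advance 4.
Byte at offset 18: 0xF3 = 11110011 → 4-byte char (#7). Advance 4.
Byte at offset 22: 0xEB = 11101011 → 3-byte char (#8). Advance 3.
Byte at offset 25: 0x33 = 00110011 → 1-byte char (#9). Advance 1.
Reached end at offset 26 after 9 code points.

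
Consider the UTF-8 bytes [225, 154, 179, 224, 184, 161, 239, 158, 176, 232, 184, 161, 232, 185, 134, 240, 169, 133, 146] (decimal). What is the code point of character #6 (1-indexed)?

U+29152

Offset 0: leading byte 0xE1 = 11100001 → 3-byte char #1 = E1 9A B3.
Offset 3: leading byte 0xE0 = 11100000 → 3-byte char #2 = E0 B8 A1.
Offset 6: leading byte 0xEF = 11101111 → 3-byte char #3 = EF 9E B0.
Offset 9: leading byte 0xE8 = 11101000 → 3-byte char #4 = E8 B8 A1.
Offset 12: leading byte 0xE8 = 11101000 → 3-byte char #5 = E8 B9 86.
Offset 15: leading byte 0xF0 = 11110000 → 4-byte char #6 = F0 A9 85 92.
Leading byte 0xF0 = 11110000 matches 11110xxx → 4-byte sequence.
Byte 1: 0xF0 = 11110000, payload 000 (3 bits).
Byte 2: 0xA9 = 10101001 (10xxxxxx ✓), payload 101001.
Byte 3: 0x85 = 10000101 (10xxxxxx ✓), payload 000101.
Byte 4: 0x92 = 10010010 (10xxxxxx ✓), payload 010010.
Concatenate: 000101001000101010010 = 0x29152 (21 bits → U+29152).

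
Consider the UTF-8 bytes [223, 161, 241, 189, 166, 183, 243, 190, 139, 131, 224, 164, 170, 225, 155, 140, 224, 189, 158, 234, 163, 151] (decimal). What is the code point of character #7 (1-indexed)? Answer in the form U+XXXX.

Offset 0: leading byte 0xDF = 11011111 → 2-byte char #1 = DF A1.
Offset 2: leading byte 0xF1 = 11110001 → 4-byte char #2 = F1 BD A6 B7.
Offset 6: leading byte 0xF3 = 11110011 → 4-byte char #3 = F3 BE 8B 83.
Offset 10: leading byte 0xE0 = 11100000 → 3-byte char #4 = E0 A4 AA.
Offset 13: leading byte 0xE1 = 11100001 → 3-byte char #5 = E1 9B 8C.
Offset 16: leading byte 0xE0 = 11100000 → 3-byte char #6 = E0 BD 9E.
Offset 19: leading byte 0xEA = 11101010 → 3-byte char #7 = EA A3 97.
Leading byte 0xEA = 11101010 matches 1110xxxx → 3-byte sequence.
Byte 1: 0xEA = 11101010, payload 1010 (4 bits).
Byte 2: 0xA3 = 10100011 (10xxxxxx ✓), payload 100011.
Byte 3: 0x97 = 10010111 (10xxxxxx ✓), payload 010111.
Concatenate: 1010100011010111 = 0xA8D7 (16 bits → U+A8D7).

U+A8D7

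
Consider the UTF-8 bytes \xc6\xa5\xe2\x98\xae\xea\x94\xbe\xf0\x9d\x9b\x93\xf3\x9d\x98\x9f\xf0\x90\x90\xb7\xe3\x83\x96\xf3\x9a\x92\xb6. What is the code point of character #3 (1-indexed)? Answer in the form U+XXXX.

Offset 0: leading byte 0xC6 = 11000110 → 2-byte char #1 = C6 A5.
Offset 2: leading byte 0xE2 = 11100010 → 3-byte char #2 = E2 98 AE.
Offset 5: leading byte 0xEA = 11101010 → 3-byte char #3 = EA 94 BE.
Leading byte 0xEA = 11101010 matches 1110xxxx → 3-byte sequence.
Byte 1: 0xEA = 11101010, payload 1010 (4 bits).
Byte 2: 0x94 = 10010100 (10xxxxxx ✓), payload 010100.
Byte 3: 0xBE = 10111110 (10xxxxxx ✓), payload 111110.
Concatenate: 1010010100111110 = 0xA53E (16 bits → U+A53E).

U+A53E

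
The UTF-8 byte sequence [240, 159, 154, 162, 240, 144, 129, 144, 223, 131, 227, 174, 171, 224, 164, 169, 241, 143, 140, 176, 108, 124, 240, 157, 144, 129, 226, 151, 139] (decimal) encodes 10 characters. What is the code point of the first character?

Offset 0: leading byte 0xF0 = 11110000 → 4-byte char #1 = F0 9F 9A A2.
Leading byte 0xF0 = 11110000 matches 11110xxx → 4-byte sequence.
Byte 1: 0xF0 = 11110000, payload 000 (3 bits).
Byte 2: 0x9F = 10011111 (10xxxxxx ✓), payload 011111.
Byte 3: 0x9A = 10011010 (10xxxxxx ✓), payload 011010.
Byte 4: 0xA2 = 10100010 (10xxxxxx ✓), payload 100010.
Concatenate: 000011111011010100010 = 0x1F6A2 (21 bits → U+1F6A2).

U+1F6A2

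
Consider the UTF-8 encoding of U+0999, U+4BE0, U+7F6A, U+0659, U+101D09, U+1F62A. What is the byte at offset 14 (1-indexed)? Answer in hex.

0xB4

1-indexed offset 14 is 0-indexed offset 13.
U+0999 → 3-byte form E0 A6 99 at offsets 0–2.
U+4BE0 → 3-byte form E4 AF A0 at offsets 3–5.
U+7F6A → 3-byte form E7 BD AA at offsets 6–8.
U+0659 → 2-byte form D9 99 at offsets 9–10.
U+101D09 → 4-byte form F4 81 B4 89 at offsets 11–14.
Offset 13 falls in char 5's range; it's byte 3 of F4 81 B4 89 = 0xB4.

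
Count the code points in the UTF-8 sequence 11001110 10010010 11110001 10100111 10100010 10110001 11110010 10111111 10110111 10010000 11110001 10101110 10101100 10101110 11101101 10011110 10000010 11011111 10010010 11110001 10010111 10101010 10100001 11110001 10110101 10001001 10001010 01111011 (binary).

9

Byte at offset 0: 0xCE = 11001110 → 2-byte char (#1). Advance 2.
Byte at offset 2: 0xF1 = 11110001 → 4-byte char (#2). Advance 4.
Byte at offset 6: 0xF2 = 11110010 → 4-byte char (#3). Advance 4.
Byte at offset 10: 0xF1 = 11110001 → 4-byte char (#4). Advance 4.
Byte at offset 14: 0xED = 11101101 → 3-byte char (#5). Advance 3.
Byte at offset 17: 0xDF = 11011111 → 2-byte char (#6). Advance 2.
Byte at offset 19: 0xF1 = 11110001 → 4-byte char (#7). Advance 4.
Byte at offset 23: 0xF1 = 11110001 → 4-byte char (#8). Advance 4.
Byte at offset 27: 0x7B = 01111011 → 1-byte char (#9). Advance 1.
Reached end at offset 28 after 9 code points.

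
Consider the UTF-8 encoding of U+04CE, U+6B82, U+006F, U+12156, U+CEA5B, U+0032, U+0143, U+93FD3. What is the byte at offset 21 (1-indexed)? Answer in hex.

1-indexed offset 21 is 0-indexed offset 20.
U+04CE → 2-byte form D3 8E at offsets 0–1.
U+6B82 → 3-byte form E6 AE 82 at offsets 2–4.
U+006F → 1-byte form 6F at offsets 5–5.
U+12156 → 4-byte form F0 92 85 96 at offsets 6–9.
U+CEA5B → 4-byte form F3 8E A9 9B at offsets 10–13.
U+0032 → 1-byte form 32 at offsets 14–14.
U+0143 → 2-byte form C5 83 at offsets 15–16.
U+93FD3 → 4-byte form F2 93 BF 93 at offsets 17–20.
Offset 20 falls in char 8's range; it's byte 4 of F2 93 BF 93 = 0x93.

0x93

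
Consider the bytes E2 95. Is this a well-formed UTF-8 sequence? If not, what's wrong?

Leading byte 0xE2 = 11100010 → 3-byte form, but only 2 bytes are present.

invalid (sequence truncated)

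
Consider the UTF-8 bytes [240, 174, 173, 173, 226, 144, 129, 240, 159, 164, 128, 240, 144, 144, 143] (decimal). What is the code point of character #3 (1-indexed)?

U+1F900

Offset 0: leading byte 0xF0 = 11110000 → 4-byte char #1 = F0 AE AD AD.
Offset 4: leading byte 0xE2 = 11100010 → 3-byte char #2 = E2 90 81.
Offset 7: leading byte 0xF0 = 11110000 → 4-byte char #3 = F0 9F A4 80.
Leading byte 0xF0 = 11110000 matches 11110xxx → 4-byte sequence.
Byte 1: 0xF0 = 11110000, payload 000 (3 bits).
Byte 2: 0x9F = 10011111 (10xxxxxx ✓), payload 011111.
Byte 3: 0xA4 = 10100100 (10xxxxxx ✓), payload 100100.
Byte 4: 0x80 = 10000000 (10xxxxxx ✓), payload 000000.
Concatenate: 000011111100100000000 = 0x1F900 (21 bits → U+1F900).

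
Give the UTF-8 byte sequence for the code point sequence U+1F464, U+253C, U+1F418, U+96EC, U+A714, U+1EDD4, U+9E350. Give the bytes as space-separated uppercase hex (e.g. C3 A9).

F0 9F 91 A4 E2 94 BC F0 9F 90 98 E9 9B AC EA 9C 94 F0 9E B7 94 F2 9E 8D 90

U+1F464: 4-byte form → F0 9F 91 A4.
U+253C: 3-byte form → E2 94 BC.
U+1F418: 4-byte form → F0 9F 90 98.
U+96EC: 3-byte form → E9 9B AC.
U+A714: 3-byte form → EA 9C 94.
U+1EDD4: 4-byte form → F0 9E B7 94.
U+9E350: 4-byte form → F2 9E 8D 90.
Concatenated (25 bytes): F0 9F 91 A4 E2 94 BC F0 9F 90 98 E9 9B AC EA 9C 94 F0 9E B7 94 F2 9E 8D 90.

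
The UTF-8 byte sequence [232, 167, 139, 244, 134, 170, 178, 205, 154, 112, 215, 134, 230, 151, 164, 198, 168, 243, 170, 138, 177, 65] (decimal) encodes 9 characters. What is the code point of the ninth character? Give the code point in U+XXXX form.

U+0041

Offset 0: leading byte 0xE8 = 11101000 → 3-byte char #1 = E8 A7 8B.
Offset 3: leading byte 0xF4 = 11110100 → 4-byte char #2 = F4 86 AA B2.
Offset 7: leading byte 0xCD = 11001101 → 2-byte char #3 = CD 9A.
Offset 9: leading byte 0x70 = 01110000 → 1-byte char #4 = 70.
Offset 10: leading byte 0xD7 = 11010111 → 2-byte char #5 = D7 86.
Offset 12: leading byte 0xE6 = 11100110 → 3-byte char #6 = E6 97 A4.
Offset 15: leading byte 0xC6 = 11000110 → 2-byte char #7 = C6 A8.
Offset 17: leading byte 0xF3 = 11110011 → 4-byte char #8 = F3 AA 8A B1.
Offset 21: leading byte 0x41 = 01000001 → 1-byte char #9 = 41.
Leading byte 0x41 = 01000001 matches 0xxxxxxx → 1-byte sequence.
Byte 1: 0x41 = 01000001, payload 1000001 (7 bits).
Concatenate: 1000001 = 0x41 (7 bits → U+0041).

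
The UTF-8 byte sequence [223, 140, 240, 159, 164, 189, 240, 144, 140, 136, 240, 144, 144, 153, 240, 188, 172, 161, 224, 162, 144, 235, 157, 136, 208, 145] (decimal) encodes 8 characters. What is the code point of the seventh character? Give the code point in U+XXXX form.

Offset 0: leading byte 0xDF = 11011111 → 2-byte char #1 = DF 8C.
Offset 2: leading byte 0xF0 = 11110000 → 4-byte char #2 = F0 9F A4 BD.
Offset 6: leading byte 0xF0 = 11110000 → 4-byte char #3 = F0 90 8C 88.
Offset 10: leading byte 0xF0 = 11110000 → 4-byte char #4 = F0 90 90 99.
Offset 14: leading byte 0xF0 = 11110000 → 4-byte char #5 = F0 BC AC A1.
Offset 18: leading byte 0xE0 = 11100000 → 3-byte char #6 = E0 A2 90.
Offset 21: leading byte 0xEB = 11101011 → 3-byte char #7 = EB 9D 88.
Leading byte 0xEB = 11101011 matches 1110xxxx → 3-byte sequence.
Byte 1: 0xEB = 11101011, payload 1011 (4 bits).
Byte 2: 0x9D = 10011101 (10xxxxxx ✓), payload 011101.
Byte 3: 0x88 = 10001000 (10xxxxxx ✓), payload 001000.
Concatenate: 1011011101001000 = 0xB748 (16 bits → U+B748).

U+B748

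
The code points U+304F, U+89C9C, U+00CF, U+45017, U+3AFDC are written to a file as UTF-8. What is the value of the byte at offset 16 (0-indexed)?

0x9C

U+304F → 3-byte form E3 81 8F at offsets 0–2.
U+89C9C → 4-byte form F2 89 B2 9C at offsets 3–6.
U+00CF → 2-byte form C3 8F at offsets 7–8.
U+45017 → 4-byte form F1 85 80 97 at offsets 9–12.
U+3AFDC → 4-byte form F0 BA BF 9C at offsets 13–16.
Offset 16 falls in char 5's range; it's byte 4 of F0 BA BF 9C = 0x9C.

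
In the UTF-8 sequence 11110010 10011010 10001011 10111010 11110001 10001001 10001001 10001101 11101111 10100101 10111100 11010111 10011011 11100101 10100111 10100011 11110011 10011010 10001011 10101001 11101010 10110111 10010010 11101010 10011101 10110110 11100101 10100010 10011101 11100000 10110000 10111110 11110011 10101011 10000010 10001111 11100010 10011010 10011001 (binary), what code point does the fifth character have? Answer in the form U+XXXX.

U+59E3

Offset 0: leading byte 0xF2 = 11110010 → 4-byte char #1 = F2 9A 8B BA.
Offset 4: leading byte 0xF1 = 11110001 → 4-byte char #2 = F1 89 89 8D.
Offset 8: leading byte 0xEF = 11101111 → 3-byte char #3 = EF A5 BC.
Offset 11: leading byte 0xD7 = 11010111 → 2-byte char #4 = D7 9B.
Offset 13: leading byte 0xE5 = 11100101 → 3-byte char #5 = E5 A7 A3.
Leading byte 0xE5 = 11100101 matches 1110xxxx → 3-byte sequence.
Byte 1: 0xE5 = 11100101, payload 0101 (4 bits).
Byte 2: 0xA7 = 10100111 (10xxxxxx ✓), payload 100111.
Byte 3: 0xA3 = 10100011 (10xxxxxx ✓), payload 100011.
Concatenate: 0101100111100011 = 0x59E3 (16 bits → U+59E3).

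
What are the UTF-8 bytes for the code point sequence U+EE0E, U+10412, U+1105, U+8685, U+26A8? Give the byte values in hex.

U+EE0E: 3-byte form → EE B8 8E.
U+10412: 4-byte form → F0 90 90 92.
U+1105: 3-byte form → E1 84 85.
U+8685: 3-byte form → E8 9A 85.
U+26A8: 3-byte form → E2 9A A8.
Concatenated (16 bytes): EE B8 8E F0 90 90 92 E1 84 85 E8 9A 85 E2 9A A8.

EE B8 8E F0 90 90 92 E1 84 85 E8 9A 85 E2 9A A8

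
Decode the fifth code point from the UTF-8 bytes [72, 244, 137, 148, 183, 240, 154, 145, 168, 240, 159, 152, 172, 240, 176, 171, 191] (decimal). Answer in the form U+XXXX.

U+30AFF

Offset 0: leading byte 0x48 = 01001000 → 1-byte char #1 = 48.
Offset 1: leading byte 0xF4 = 11110100 → 4-byte char #2 = F4 89 94 B7.
Offset 5: leading byte 0xF0 = 11110000 → 4-byte char #3 = F0 9A 91 A8.
Offset 9: leading byte 0xF0 = 11110000 → 4-byte char #4 = F0 9F 98 AC.
Offset 13: leading byte 0xF0 = 11110000 → 4-byte char #5 = F0 B0 AB BF.
Leading byte 0xF0 = 11110000 matches 11110xxx → 4-byte sequence.
Byte 1: 0xF0 = 11110000, payload 000 (3 bits).
Byte 2: 0xB0 = 10110000 (10xxxxxx ✓), payload 110000.
Byte 3: 0xAB = 10101011 (10xxxxxx ✓), payload 101011.
Byte 4: 0xBF = 10111111 (10xxxxxx ✓), payload 111111.
Concatenate: 000110000101011111111 = 0x30AFF (21 bits → U+30AFF).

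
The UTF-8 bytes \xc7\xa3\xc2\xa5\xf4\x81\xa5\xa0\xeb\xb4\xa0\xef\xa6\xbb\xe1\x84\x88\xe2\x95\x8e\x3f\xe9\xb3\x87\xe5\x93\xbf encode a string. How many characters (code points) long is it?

Byte at offset 0: 0xC7 = 11000111 → 2-byte char (#1). Advance 2.
Byte at offset 2: 0xC2 = 11000010 → 2-byte char (#2). Advance 2.
Byte at offset 4: 0xF4 = 11110100 → 4-byte char (#3). Advance 4.
Byte at offset 8: 0xEB = 11101011 → 3-byte char (#4). Advance 3.
Byte at offset 11: 0xEF = 11101111 → 3-byte char (#5). Advance 3.
Byte at offset 14: 0xE1 = 11100001 → 3-byte char (#6). Advance 3.
Byte at offset 17: 0xE2 = 11100010 → 3-byte char (#7). Advance 3.
Byte at offset 20: 0x3F = 00111111 → 1-byte char (#8). Advance 1.
Byte at offset 21: 0xE9 = 11101001 → 3-byte char (#9). Advance 3.
Byte at offset 24: 0xE5 = 11100101 → 3-byte char (#10). Advance 3.
Reached end at offset 27 after 10 code points.

10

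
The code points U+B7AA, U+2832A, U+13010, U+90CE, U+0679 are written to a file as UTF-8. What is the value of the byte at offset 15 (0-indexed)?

U+B7AA → 3-byte form EB 9E AA at offsets 0–2.
U+2832A → 4-byte form F0 A8 8C AA at offsets 3–6.
U+13010 → 4-byte form F0 93 80 90 at offsets 7–10.
U+90CE → 3-byte form E9 83 8E at offsets 11–13.
U+0679 → 2-byte form D9 B9 at offsets 14–15.
Offset 15 falls in char 5's range; it's byte 2 of D9 B9 = 0xB9.

0xB9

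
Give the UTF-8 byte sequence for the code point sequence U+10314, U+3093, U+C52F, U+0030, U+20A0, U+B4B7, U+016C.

U+10314: 4-byte form → F0 90 8C 94.
U+3093: 3-byte form → E3 82 93.
U+C52F: 3-byte form → EC 94 AF.
U+0030: 1-byte form → 30.
U+20A0: 3-byte form → E2 82 A0.
U+B4B7: 3-byte form → EB 92 B7.
U+016C: 2-byte form → C5 AC.
Concatenated (19 bytes): F0 90 8C 94 E3 82 93 EC 94 AF 30 E2 82 A0 EB 92 B7 C5 AC.

F0 90 8C 94 E3 82 93 EC 94 AF 30 E2 82 A0 EB 92 B7 C5 AC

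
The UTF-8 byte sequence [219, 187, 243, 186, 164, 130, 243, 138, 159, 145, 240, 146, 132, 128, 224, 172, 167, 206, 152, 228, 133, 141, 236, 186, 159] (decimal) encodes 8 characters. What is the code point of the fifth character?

U+0B27

Offset 0: leading byte 0xDB = 11011011 → 2-byte char #1 = DB BB.
Offset 2: leading byte 0xF3 = 11110011 → 4-byte char #2 = F3 BA A4 82.
Offset 6: leading byte 0xF3 = 11110011 → 4-byte char #3 = F3 8A 9F 91.
Offset 10: leading byte 0xF0 = 11110000 → 4-byte char #4 = F0 92 84 80.
Offset 14: leading byte 0xE0 = 11100000 → 3-byte char #5 = E0 AC A7.
Leading byte 0xE0 = 11100000 matches 1110xxxx → 3-byte sequence.
Byte 1: 0xE0 = 11100000, payload 0000 (4 bits).
Byte 2: 0xAC = 10101100 (10xxxxxx ✓), payload 101100.
Byte 3: 0xA7 = 10100111 (10xxxxxx ✓), payload 100111.
Concatenate: 0000101100100111 = 0xB27 (16 bits → U+0B27).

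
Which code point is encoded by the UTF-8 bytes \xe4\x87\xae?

Leading byte 0xE4 = 11100100 matches 1110xxxx → 3-byte sequence.
Byte 1: 0xE4 = 11100100, payload 0100 (4 bits).
Byte 2: 0x87 = 10000111 (10xxxxxx ✓), payload 000111.
Byte 3: 0xAE = 10101110 (10xxxxxx ✓), payload 101110.
Concatenate: 0100000111101110 = 0x41EE (16 bits → U+41EE).

U+41EE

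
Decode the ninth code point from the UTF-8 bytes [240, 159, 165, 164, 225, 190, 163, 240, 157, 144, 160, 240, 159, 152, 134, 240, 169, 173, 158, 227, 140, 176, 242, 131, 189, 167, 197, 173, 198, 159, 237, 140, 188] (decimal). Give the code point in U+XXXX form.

Offset 0: leading byte 0xF0 = 11110000 → 4-byte char #1 = F0 9F A5 A4.
Offset 4: leading byte 0xE1 = 11100001 → 3-byte char #2 = E1 BE A3.
Offset 7: leading byte 0xF0 = 11110000 → 4-byte char #3 = F0 9D 90 A0.
Offset 11: leading byte 0xF0 = 11110000 → 4-byte char #4 = F0 9F 98 86.
Offset 15: leading byte 0xF0 = 11110000 → 4-byte char #5 = F0 A9 AD 9E.
Offset 19: leading byte 0xE3 = 11100011 → 3-byte char #6 = E3 8C B0.
Offset 22: leading byte 0xF2 = 11110010 → 4-byte char #7 = F2 83 BD A7.
Offset 26: leading byte 0xC5 = 11000101 → 2-byte char #8 = C5 AD.
Offset 28: leading byte 0xC6 = 11000110 → 2-byte char #9 = C6 9F.
Leading byte 0xC6 = 11000110 matches 110xxxxx → 2-byte sequence.
Byte 1: 0xC6 = 11000110, payload 00110 (5 bits).
Byte 2: 0x9F = 10011111 (10xxxxxx ✓), payload 011111.
Concatenate: 00110011111 = 0x19F (11 bits → U+019F).

U+019F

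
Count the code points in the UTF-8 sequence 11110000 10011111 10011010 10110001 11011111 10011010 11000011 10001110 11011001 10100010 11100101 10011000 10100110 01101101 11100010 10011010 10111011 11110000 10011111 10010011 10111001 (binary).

8

Byte at offset 0: 0xF0 = 11110000 → 4-byte char (#1). Advance 4.
Byte at offset 4: 0xDF = 11011111 → 2-byte char (#2). Advance 2.
Byte at offset 6: 0xC3 = 11000011 → 2-byte char (#3). Advance 2.
Byte at offset 8: 0xD9 = 11011001 → 2-byte char (#4). Advance 2.
Byte at offset 10: 0xE5 = 11100101 → 3-byte char (#5). Advance 3.
Byte at offset 13: 0x6D = 01101101 → 1-byte char (#6). Advance 1.
Byte at offset 14: 0xE2 = 11100010 → 3-byte char (#7). Advance 3.
Byte at offset 17: 0xF0 = 11110000 → 4-byte char (#8). Advance 4.
Reached end at offset 21 after 8 code points.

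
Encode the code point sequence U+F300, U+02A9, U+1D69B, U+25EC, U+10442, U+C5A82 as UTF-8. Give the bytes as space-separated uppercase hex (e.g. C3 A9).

EF 8C 80 CA A9 F0 9D 9A 9B E2 97 AC F0 90 91 82 F3 85 AA 82

U+F300: 3-byte form → EF 8C 80.
U+02A9: 2-byte form → CA A9.
U+1D69B: 4-byte form → F0 9D 9A 9B.
U+25EC: 3-byte form → E2 97 AC.
U+10442: 4-byte form → F0 90 91 82.
U+C5A82: 4-byte form → F3 85 AA 82.
Concatenated (20 bytes): EF 8C 80 CA A9 F0 9D 9A 9B E2 97 AC F0 90 91 82 F3 85 AA 82.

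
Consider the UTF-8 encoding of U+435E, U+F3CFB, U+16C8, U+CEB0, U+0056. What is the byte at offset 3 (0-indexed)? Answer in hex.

0xF3

U+435E → 3-byte form E4 8D 9E at offsets 0–2.
U+F3CFB → 4-byte form F3 B3 B3 BB at offsets 3–6.
Offset 3 falls in char 2's range; it's byte 1 of F3 B3 B3 BB = 0xF3.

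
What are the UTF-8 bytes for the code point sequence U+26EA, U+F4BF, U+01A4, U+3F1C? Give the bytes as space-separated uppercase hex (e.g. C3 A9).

U+26EA: 3-byte form → E2 9B AA.
U+F4BF: 3-byte form → EF 92 BF.
U+01A4: 2-byte form → C6 A4.
U+3F1C: 3-byte form → E3 BC 9C.
Concatenated (11 bytes): E2 9B AA EF 92 BF C6 A4 E3 BC 9C.

E2 9B AA EF 92 BF C6 A4 E3 BC 9C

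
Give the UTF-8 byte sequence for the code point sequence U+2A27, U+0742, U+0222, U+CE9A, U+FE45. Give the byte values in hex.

E2 A8 A7 DD 82 C8 A2 EC BA 9A EF B9 85

U+2A27: 3-byte form → E2 A8 A7.
U+0742: 2-byte form → DD 82.
U+0222: 2-byte form → C8 A2.
U+CE9A: 3-byte form → EC BA 9A.
U+FE45: 3-byte form → EF B9 85.
Concatenated (13 bytes): E2 A8 A7 DD 82 C8 A2 EC BA 9A EF B9 85.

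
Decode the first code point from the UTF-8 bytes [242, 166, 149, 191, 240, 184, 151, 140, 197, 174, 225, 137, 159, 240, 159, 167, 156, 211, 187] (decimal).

U+A657F

Offset 0: leading byte 0xF2 = 11110010 → 4-byte char #1 = F2 A6 95 BF.
Leading byte 0xF2 = 11110010 matches 11110xxx → 4-byte sequence.
Byte 1: 0xF2 = 11110010, payload 010 (3 bits).
Byte 2: 0xA6 = 10100110 (10xxxxxx ✓), payload 100110.
Byte 3: 0x95 = 10010101 (10xxxxxx ✓), payload 010101.
Byte 4: 0xBF = 10111111 (10xxxxxx ✓), payload 111111.
Concatenate: 010100110010101111111 = 0xA657F (21 bits → U+A657F).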